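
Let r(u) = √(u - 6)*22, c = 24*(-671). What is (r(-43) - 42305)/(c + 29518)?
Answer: -42305/13414 + 77*I/6707 ≈ -3.1538 + 0.011481*I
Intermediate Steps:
c = -16104
r(u) = 22*√(-6 + u) (r(u) = √(-6 + u)*22 = 22*√(-6 + u))
(r(-43) - 42305)/(c + 29518) = (22*√(-6 - 43) - 42305)/(-16104 + 29518) = (22*√(-49) - 42305)/13414 = (22*(7*I) - 42305)*(1/13414) = (154*I - 42305)*(1/13414) = (-42305 + 154*I)*(1/13414) = -42305/13414 + 77*I/6707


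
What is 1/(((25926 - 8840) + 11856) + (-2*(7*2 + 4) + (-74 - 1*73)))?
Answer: 1/28759 ≈ 3.4772e-5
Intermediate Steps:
1/(((25926 - 8840) + 11856) + (-2*(7*2 + 4) + (-74 - 1*73))) = 1/((17086 + 11856) + (-2*(14 + 4) + (-74 - 73))) = 1/(28942 + (-2*18 - 147)) = 1/(28942 + (-36 - 147)) = 1/(28942 - 183) = 1/28759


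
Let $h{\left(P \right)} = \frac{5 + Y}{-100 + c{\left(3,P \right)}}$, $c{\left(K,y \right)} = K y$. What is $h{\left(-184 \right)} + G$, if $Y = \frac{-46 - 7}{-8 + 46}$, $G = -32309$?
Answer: $- \frac{800487921}{24776} \approx -32309.0$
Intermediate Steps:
$Y = - \frac{53}{38} \approx -1.3947$
$h{\left(P \right)} = \frac{137}{38 \left(-100 + 3 P\right)}$ ($h{\left(P \right)} = \frac{5 - \frac{53}{38}}{-100 + 3 P} = \frac{137}{38 \left(-100 + 3 P\right)}$)
$h{\left(-184 \right)} + G = \frac{137}{38 \left(-100 + 3 \left(-184\right)\right)} - 32309 = \frac{137}{38 \left(-100 - 552\right)} - 32309 = \frac{137}{38 \left(-652\right)} - 32309 = \frac{137}{38} \left(- \frac{1}{652}\right) - 32309 = - \frac{137}{24776} - 32309 = - \frac{800487921}{24776}$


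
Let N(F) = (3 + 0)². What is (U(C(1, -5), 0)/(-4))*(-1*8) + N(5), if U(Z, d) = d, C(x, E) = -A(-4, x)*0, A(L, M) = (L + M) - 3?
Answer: 9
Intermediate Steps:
A(L, M) = -3 + L + M
C(x, E) = 0 (C(x, E) = -(-3 - 4 + x)*0 = -(-7 + x)*0 = (7 - x)*0 = 0)
N(F) = 9 (N(F) = 3² = 9)
(U(C(1, -5), 0)/(-4))*(-1*8) + N(5) = (0/(-4))*(-1*8) + 9 = (0*(-¼))*(-8) + 9 = 0*(-8) + 9 = 0 + 9 = 9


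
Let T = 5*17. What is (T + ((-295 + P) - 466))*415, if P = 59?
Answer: -256055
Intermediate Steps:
T = 85
(T + ((-295 + P) - 466))*415 = (85 + ((-295 + 59) - 466))*415 = (85 + (-236 - 466))*415 = (85 - 702)*415 = -617*415 = -256055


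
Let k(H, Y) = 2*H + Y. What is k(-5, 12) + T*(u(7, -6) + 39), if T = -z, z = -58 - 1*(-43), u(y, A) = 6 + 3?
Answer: 722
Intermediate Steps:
u(y, A) = 9
z = -15 (z = -58 + 43 = -15)
T = 15 (T = -1*(-15) = 15)
k(H, Y) = Y + 2*H
k(-5, 12) + T*(u(7, -6) + 39) = (12 + 2*(-5)) + 15*(9 + 39) = (12 - 10) + 15*48 = 2 + 720 = 722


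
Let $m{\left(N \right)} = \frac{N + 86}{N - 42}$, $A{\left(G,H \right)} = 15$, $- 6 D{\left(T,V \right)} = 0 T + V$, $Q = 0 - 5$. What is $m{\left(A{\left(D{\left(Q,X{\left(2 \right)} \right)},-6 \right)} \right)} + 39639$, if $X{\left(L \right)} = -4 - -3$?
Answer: $\frac{1070152}{27} \approx 39635.0$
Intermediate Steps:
$Q = -5$ ($Q = 0 - 5 = -5$)
$X{\left(L \right)} = -1$ ($X{\left(L \right)} = -4 + 3 = -1$)
$D{\left(T,V \right)} = - \frac{V}{6}$ ($D{\left(T,V \right)} = - \frac{0 T + V}{6} = - \frac{0 + V}{6} = - \frac{V}{6}$)
$m{\left(N \right)} = \frac{86 + N}{-42 + N}$
$m{\left(A{\left(D{\left(Q,X{\left(2 \right)} \right)},-6 \right)} \right)} + 39639 = \frac{86 + 15}{-42 + 15} + 39639 = \frac{1}{-27} \cdot 101 + 39639 = \left(- \frac{1}{27}\right) 101 + 39639 = - \frac{101}{27} + 39639 = \frac{1070152}{27}$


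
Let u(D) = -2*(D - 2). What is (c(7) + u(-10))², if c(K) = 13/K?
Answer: 32761/49 ≈ 668.59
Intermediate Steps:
u(D) = 4 - 2*D (u(D) = -2*(-2 + D) = 4 - 2*D)
(c(7) + u(-10))² = (13/7 + (4 - 2*(-10)))² = (13*(⅐) + (4 + 20))² = (13/7 + 24)² = (181/7)² = 32761/49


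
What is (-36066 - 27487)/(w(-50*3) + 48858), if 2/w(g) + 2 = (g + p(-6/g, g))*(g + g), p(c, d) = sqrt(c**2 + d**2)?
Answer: -139835508987643/107501037513455 - 381318*sqrt(14062501)/107501037513455 ≈ -1.3008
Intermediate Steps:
w(g) = 2/(-2 + 2*g*(g + sqrt(g**2 + 36/g**2))) (w(g) = 2/(-2 + (g + sqrt((-6/g)**2 + g**2))*(g + g)) = 2/(-2 + (g + sqrt(36/g**2 + g**2))*(2*g)) = 2/(-2 + (g + sqrt(g**2 + 36/g**2))*(2*g)) = 2/(-2 + 2*g*(g + sqrt(g**2 + 36/g**2))))
(-36066 - 27487)/(w(-50*3) + 48858) = (-36066 - 27487)/(1/(-1 + (-50*3)**2 + (-50*3)*sqrt((36 + (-50*3)**4)/(-50*3)**2)) + 48858) = -63553/(1/(-1 + (-150)**2 - 150*sqrt(36 + (-150)**4)/150) + 48858) = -63553/(1/(-1 + 22500 - 150*sqrt(36 + 506250000)/150) + 48858) = -63553/(1/(-1 + 22500 - 150*sqrt(14062501)/25) + 48858) = -63553/(1/(-1 + 22500 - 6*sqrt(14062501)) + 48858) = -63553/(1/(22499 - 6*sqrt(14062501)) + 48858) = -63553/(48858 + 1/(22499 - 6*sqrt(14062501)))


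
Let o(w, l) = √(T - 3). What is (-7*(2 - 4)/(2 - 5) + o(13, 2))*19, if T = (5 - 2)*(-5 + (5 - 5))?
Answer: -266/3 + 57*I*√2 ≈ -88.667 + 80.61*I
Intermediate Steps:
T = -15 (T = 3*(-5 + 0) = 3*(-5) = -15)
o(w, l) = 3*I*√2 (o(w, l) = √(-15 - 3) = √(-18) = 3*I*√2)
(-7*(2 - 4)/(2 - 5) + o(13, 2))*19 = (-7*(2 - 4)/(2 - 5) + 3*I*√2)*19 = (-(-14)/(-3) + 3*I*√2)*19 = (-(-14)*(-1)/3 + 3*I*√2)*19 = (-7*⅔ + 3*I*√2)*19 = (-14/3 + 3*I*√2)*19 = -266/3 + 57*I*√2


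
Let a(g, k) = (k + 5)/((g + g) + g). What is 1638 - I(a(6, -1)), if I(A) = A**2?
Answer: 132674/81 ≈ 1638.0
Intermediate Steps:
a(g, k) = (5 + k)/(3*g) (a(g, k) = (5 + k)/(2*g + g) = (5 + k)/((3*g)) = (5 + k)*(1/(3*g)) = (5 + k)/(3*g))
1638 - I(a(6, -1)) = 1638 - ((1/3)*(5 - 1)/6)**2 = 1638 - ((1/3)*(1/6)*4)**2 = 1638 - (2/9)**2 = 1638 - 1*4/81 = 1638 - 4/81 = 132674/81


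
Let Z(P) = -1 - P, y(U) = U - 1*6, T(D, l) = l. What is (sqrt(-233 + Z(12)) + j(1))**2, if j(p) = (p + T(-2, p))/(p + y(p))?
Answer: -983/4 - I*sqrt(246) ≈ -245.75 - 15.684*I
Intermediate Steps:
y(U) = -6 + U (y(U) = U - 6 = -6 + U)
j(p) = 2*p/(-6 + 2*p) (j(p) = (p + p)/(p + (-6 + p)) = (2*p)/(-6 + 2*p) = 2*p/(-6 + 2*p))
(sqrt(-233 + Z(12)) + j(1))**2 = (sqrt(-233 + (-1 - 1*12)) + 1/(-3 + 1))**2 = (sqrt(-233 + (-1 - 12)) + 1/(-2))**2 = (sqrt(-233 - 13) + 1*(-1/2))**2 = (sqrt(-246) - 1/2)**2 = (I*sqrt(246) - 1/2)**2 = (-1/2 + I*sqrt(246))**2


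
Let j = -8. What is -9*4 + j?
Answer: -44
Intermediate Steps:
-9*4 + j = -9*4 - 8 = -36 - 8 = -44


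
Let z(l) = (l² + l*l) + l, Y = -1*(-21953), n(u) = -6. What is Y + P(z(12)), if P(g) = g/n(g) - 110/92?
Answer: 1007483/46 ≈ 21902.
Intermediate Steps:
Y = 21953
z(l) = l + 2*l² (z(l) = (l² + l²) + l = 2*l² + l = l + 2*l²)
P(g) = -55/46 - g/6 (P(g) = g/(-6) - 110/92 = g*(-⅙) - 110*1/92 = -g/6 - 55/46 = -55/46 - g/6)
Y + P(z(12)) = 21953 + (-55/46 - 2*(1 + 2*12)) = 21953 + (-55/46 - 2*(1 + 24)) = 21953 + (-55/46 - 2*25) = 21953 + (-55/46 - ⅙*300) = 21953 + (-55/46 - 50) = 21953 - 2355/46 = 1007483/46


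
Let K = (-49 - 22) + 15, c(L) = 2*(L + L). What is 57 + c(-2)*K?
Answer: 505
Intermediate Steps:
c(L) = 4*L (c(L) = 2*(2*L) = 4*L)
K = -56 (K = -71 + 15 = -56)
57 + c(-2)*K = 57 + (4*(-2))*(-56) = 57 - 8*(-56) = 57 + 448 = 505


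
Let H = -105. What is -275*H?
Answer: 28875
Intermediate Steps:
-275*H = -275*(-105) = 28875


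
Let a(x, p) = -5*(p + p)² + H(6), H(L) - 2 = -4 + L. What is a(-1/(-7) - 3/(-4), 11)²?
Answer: 5837056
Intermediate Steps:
H(L) = -2 + L (H(L) = 2 + (-4 + L) = -2 + L)
a(x, p) = 4 - 20*p² (a(x, p) = -5*(p + p)² + (-2 + 6) = -5*4*p² + 4 = -20*p² + 4 = 4 - 20*p²)
a(-1/(-7) - 3/(-4), 11)² = (4 - 20*11²)² = (4 - 20*121)² = (4 - 2420)² = (-2416)² = 5837056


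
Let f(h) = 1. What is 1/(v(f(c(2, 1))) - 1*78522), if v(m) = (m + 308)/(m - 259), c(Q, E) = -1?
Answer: -86/6752995 ≈ -1.2735e-5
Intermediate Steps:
v(m) = (308 + m)/(-259 + m)
1/(v(f(c(2, 1))) - 1*78522) = 1/((308 + 1)/(-259 + 1) - 1*78522) = 1/(309/(-258) - 78522) = 1/(-1/258*309 - 78522) = 1/(-103/86 - 78522) = 1/(-6752995/86) = -86/6752995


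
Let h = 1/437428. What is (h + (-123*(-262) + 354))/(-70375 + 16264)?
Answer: -14251404241/23669666508 ≈ -0.60210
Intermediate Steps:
h = 1/437428 ≈ 2.2861e-6
(h + (-123*(-262) + 354))/(-70375 + 16264) = (1/437428 + (-123*(-262) + 354))/(-70375 + 16264) = (1/437428 + (32226 + 354))/(-54111) = (1/437428 + 32580)*(-1/54111) = (14251404241/437428)*(-1/54111) = -14251404241/23669666508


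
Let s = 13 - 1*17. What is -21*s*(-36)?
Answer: -3024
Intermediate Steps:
s = -4 (s = 13 - 17 = -4)
-21*s*(-36) = -21*(-4)*(-36) = 84*(-36) = -3024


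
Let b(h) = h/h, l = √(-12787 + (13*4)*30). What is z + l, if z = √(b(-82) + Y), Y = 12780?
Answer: √12781 + I*√11227 ≈ 113.05 + 105.96*I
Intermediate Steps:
l = I*√11227 (l = √(-12787 + 52*30) = √(-12787 + 1560) = √(-11227) = I*√11227 ≈ 105.96*I)
b(h) = 1
z = √12781 (z = √(1 + 12780) = √12781 ≈ 113.05)
z + l = √12781 + I*√11227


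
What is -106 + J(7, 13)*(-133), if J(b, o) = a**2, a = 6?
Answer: -4894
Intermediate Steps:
J(b, o) = 36 (J(b, o) = 6**2 = 36)
-106 + J(7, 13)*(-133) = -106 + 36*(-133) = -106 - 4788 = -4894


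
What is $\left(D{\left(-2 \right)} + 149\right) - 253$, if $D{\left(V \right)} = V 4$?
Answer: $-112$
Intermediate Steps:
$D{\left(V \right)} = 4 V$
$\left(D{\left(-2 \right)} + 149\right) - 253 = \left(4 \left(-2\right) + 149\right) - 253 = \left(-8 + 149\right) - 253 = 141 - 253 = -112$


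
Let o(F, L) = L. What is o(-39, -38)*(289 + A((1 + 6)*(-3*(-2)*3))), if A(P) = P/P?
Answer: -11020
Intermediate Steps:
A(P) = 1
o(-39, -38)*(289 + A((1 + 6)*(-3*(-2)*3))) = -38*(289 + 1) = -38*290 = -11020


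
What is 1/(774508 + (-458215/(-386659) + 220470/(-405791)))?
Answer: 156902742269/121522529802091987 ≈ 1.2911e-6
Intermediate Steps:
1/(774508 + (-458215/(-386659) + 220470/(-405791))) = 1/(774508 + (-458215*(-1/386659) + 220470*(-1/405791))) = 1/(774508 + (458215/386659 - 220470/405791)) = 1/(774508 + 100692813335/156902742269) = 1/(121522529802091987/156902742269) = 156902742269/121522529802091987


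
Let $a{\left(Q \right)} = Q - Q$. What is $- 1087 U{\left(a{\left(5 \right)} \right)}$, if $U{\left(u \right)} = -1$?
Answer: $1087$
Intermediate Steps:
$a{\left(Q \right)} = 0$
$- 1087 U{\left(a{\left(5 \right)} \right)} = \left(-1087\right) \left(-1\right) = 1087$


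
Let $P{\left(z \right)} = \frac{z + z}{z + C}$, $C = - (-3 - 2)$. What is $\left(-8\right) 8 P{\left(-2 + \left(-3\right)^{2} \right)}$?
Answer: $- \frac{224}{3} \approx -74.667$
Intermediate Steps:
$C = 5$ ($C = \left(-1\right) \left(-5\right) = 5$)
$P{\left(z \right)} = \frac{2 z}{5 + z}$ ($P{\left(z \right)} = \frac{z + z}{z + 5} = \frac{2 z}{5 + z}$)
$\left(-8\right) 8 P{\left(-2 + \left(-3\right)^{2} \right)} = \left(-8\right) 8 \frac{2 \left(-2 + \left(-3\right)^{2}\right)}{5 - \left(2 - \left(-3\right)^{2}\right)} = - 64 \frac{2 \left(-2 + 9\right)}{5 + \left(-2 + 9\right)} = - 64 \cdot 2 \cdot 7 \frac{1}{5 + 7} = - 64 \cdot 2 \cdot 7 \cdot \frac{1}{12} = \left(-64\right) \frac{7}{6} = - \frac{224}{3}$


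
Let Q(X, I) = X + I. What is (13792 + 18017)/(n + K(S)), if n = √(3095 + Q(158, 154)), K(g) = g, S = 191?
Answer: 264153/1438 - 1383*√3407/1438 ≈ 127.56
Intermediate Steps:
Q(X, I) = I + X
n = √3407 (n = √(3095 + (154 + 158)) = √(3095 + 312) = √3407 ≈ 58.370)
(13792 + 18017)/(n + K(S)) = (13792 + 18017)/(√3407 + 191) = 31809/(191 + √3407)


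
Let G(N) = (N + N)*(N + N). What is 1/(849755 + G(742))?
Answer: 1/3052011 ≈ 3.2765e-7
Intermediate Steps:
G(N) = 4*N² (G(N) = (2*N)*(2*N) = 4*N²)
1/(849755 + G(742)) = 1/(849755 + 4*742²) = 1/(849755 + 4*550564) = 1/(849755 + 2202256) = 1/3052011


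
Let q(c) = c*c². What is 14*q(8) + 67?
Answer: 7235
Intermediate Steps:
q(c) = c³
14*q(8) + 67 = 14*8³ + 67 = 14*512 + 67 = 7168 + 67 = 7235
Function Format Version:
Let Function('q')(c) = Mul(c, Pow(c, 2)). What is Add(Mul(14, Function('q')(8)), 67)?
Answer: 7235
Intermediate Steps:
Function('q')(c) = Pow(c, 3)
Add(Mul(14, Function('q')(8)), 67) = Add(Mul(14, Pow(8, 3)), 67) = Add(Mul(14, 512), 67) = Add(7168, 67) = 7235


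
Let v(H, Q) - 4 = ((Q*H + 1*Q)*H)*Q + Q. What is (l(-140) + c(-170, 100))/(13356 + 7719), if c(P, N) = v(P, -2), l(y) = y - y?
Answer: 114922/21075 ≈ 5.4530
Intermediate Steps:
v(H, Q) = 4 + Q + H*Q*(Q + H*Q) (v(H, Q) = 4 + (((Q*H + 1*Q)*H)*Q + Q) = 4 + (((H*Q + Q)*H)*Q + Q) = 4 + (((Q + H*Q)*H)*Q + Q) = 4 + ((H*(Q + H*Q))*Q + Q) = 4 + (H*Q*(Q + H*Q) + Q) = 4 + (Q + H*Q*(Q + H*Q)) = 4 + Q + H*Q*(Q + H*Q))
l(y) = 0
c(P, N) = 2 + 4*P + 4*P² (c(P, N) = 4 - 2 + P*(-2)² + P²*(-2)² = 4 - 2 + P*4 + P²*4 = 4 - 2 + 4*P + 4*P² = 2 + 4*P + 4*P²)
(l(-140) + c(-170, 100))/(13356 + 7719) = (0 + (2 + 4*(-170) + 4*(-170)²))/(13356 + 7719) = (0 + (2 - 680 + 4*28900))/21075 = (0 + (2 - 680 + 115600))*(1/21075) = (0 + 114922)*(1/21075) = 114922*(1/21075) = 114922/21075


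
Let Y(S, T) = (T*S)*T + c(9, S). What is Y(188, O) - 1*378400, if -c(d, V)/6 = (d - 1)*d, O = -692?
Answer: 89647600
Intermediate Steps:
c(d, V) = -6*d*(-1 + d) (c(d, V) = -6*(d - 1)*d = -6*(-1 + d)*d = -6*d*(-1 + d))
Y(S, T) = -432 + S*T**2 (Y(S, T) = (T*S)*T + 6*9*(1 - 1*9) = (S*T)*T + 6*9*(1 - 9) = S*T**2 + 6*9*(-8) = S*T**2 - 432 = -432 + S*T**2)
Y(188, O) - 1*378400 = (-432 + 188*(-692)**2) - 1*378400 = (-432 + 188*478864) - 378400 = (-432 + 90026432) - 378400 = 90026000 - 378400 = 89647600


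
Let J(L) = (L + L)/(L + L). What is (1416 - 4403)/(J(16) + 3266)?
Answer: -2987/3267 ≈ -0.91429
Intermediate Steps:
J(L) = 1 (J(L) = (2*L)/((2*L)) = (2*L)*(1/(2*L)) = 1)
(1416 - 4403)/(J(16) + 3266) = (1416 - 4403)/(1 + 3266) = -2987/3267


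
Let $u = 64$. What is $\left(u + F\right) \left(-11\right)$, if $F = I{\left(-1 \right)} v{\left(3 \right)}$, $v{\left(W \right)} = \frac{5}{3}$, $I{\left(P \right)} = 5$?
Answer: $- \frac{2387}{3} \approx -795.67$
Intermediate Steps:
$v{\left(W \right)} = \frac{5}{3}$ ($v{\left(W \right)} = 5 \cdot \frac{1}{3} = \frac{5}{3}$)
$F = \frac{25}{3}$ ($F = 5 \cdot \frac{5}{3} = \frac{25}{3} \approx 8.3333$)
$\left(u + F\right) \left(-11\right) = \left(64 + \frac{25}{3}\right) \left(-11\right) = \frac{217}{3} \left(-11\right) = - \frac{2387}{3}$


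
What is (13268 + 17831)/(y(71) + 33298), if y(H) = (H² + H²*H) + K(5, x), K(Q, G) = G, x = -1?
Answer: 31099/396249 ≈ 0.078483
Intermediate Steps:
y(H) = -1 + H² + H³ (y(H) = (H² + H²*H) - 1 = (H² + H³) - 1 = -1 + H² + H³)
(13268 + 17831)/(y(71) + 33298) = (13268 + 17831)/((-1 + 71² + 71³) + 33298) = 31099/((-1 + 5041 + 357911) + 33298) = 31099/(362951 + 33298) = 31099/396249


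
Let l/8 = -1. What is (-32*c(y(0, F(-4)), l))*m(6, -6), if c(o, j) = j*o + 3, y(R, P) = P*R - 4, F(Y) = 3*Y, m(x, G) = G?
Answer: 6720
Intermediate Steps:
l = -8 (l = 8*(-1) = -8)
y(R, P) = -4 + P*R
c(o, j) = 3 + j*o
(-32*c(y(0, F(-4)), l))*m(6, -6) = -32*(3 - 8*(-4 + (3*(-4))*0))*(-6) = -32*(3 - 8*(-4 - 12*0))*(-6) = -32*(3 - 8*(-4 + 0))*(-6) = -32*(3 - 8*(-4))*(-6) = -32*(3 + 32)*(-6) = -32*35*(-6) = -1120*(-6) = 6720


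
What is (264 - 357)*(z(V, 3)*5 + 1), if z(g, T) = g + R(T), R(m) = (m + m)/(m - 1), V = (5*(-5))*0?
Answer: -1488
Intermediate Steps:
V = 0 (V = -25*0 = 0)
R(m) = 2*m/(-1 + m) (R(m) = (2*m)/(-1 + m) = 2*m/(-1 + m))
z(g, T) = g + 2*T/(-1 + T)
(264 - 357)*(z(V, 3)*5 + 1) = (264 - 357)*(((2*3 + 0*(-1 + 3))/(-1 + 3))*5 + 1) = -93*(((6 + 0*2)/2)*5 + 1) = -93*(((6 + 0)/2)*5 + 1) = -93*(((½)*6)*5 + 1) = -93*(3*5 + 1) = -93*(15 + 1) = -93*16 = -1488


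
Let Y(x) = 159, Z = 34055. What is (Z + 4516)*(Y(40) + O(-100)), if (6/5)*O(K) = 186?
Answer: 12111294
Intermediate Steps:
O(K) = 155 (O(K) = (⅚)*186 = 155)
(Z + 4516)*(Y(40) + O(-100)) = (34055 + 4516)*(159 + 155) = 38571*314 = 12111294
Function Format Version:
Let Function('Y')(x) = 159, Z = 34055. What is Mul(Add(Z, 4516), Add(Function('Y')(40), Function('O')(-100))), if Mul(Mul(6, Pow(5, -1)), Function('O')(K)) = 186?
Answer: 12111294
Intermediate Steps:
Function('O')(K) = 155 (Function('O')(K) = Mul(Rational(5, 6), 186) = 155)
Mul(Add(Z, 4516), Add(Function('Y')(40), Function('O')(-100))) = Mul(Add(34055, 4516), Add(159, 155)) = Mul(38571, 314) = 12111294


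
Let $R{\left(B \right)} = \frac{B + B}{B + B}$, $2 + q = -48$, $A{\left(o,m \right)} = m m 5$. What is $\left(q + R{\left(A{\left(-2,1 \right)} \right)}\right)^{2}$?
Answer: $2401$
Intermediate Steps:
$A{\left(o,m \right)} = 5 m^{2}$ ($A{\left(o,m \right)} = m^{2} \cdot 5 = 5 m^{2}$)
$q = -50$ ($q = -2 - 48 = -50$)
$R{\left(B \right)} = 1$ ($R{\left(B \right)} = \frac{2 B}{2 B} = 2 B \frac{1}{2 B} = 1$)
$\left(q + R{\left(A{\left(-2,1 \right)} \right)}\right)^{2} = \left(-50 + 1\right)^{2} = \left(-49\right)^{2} = 2401$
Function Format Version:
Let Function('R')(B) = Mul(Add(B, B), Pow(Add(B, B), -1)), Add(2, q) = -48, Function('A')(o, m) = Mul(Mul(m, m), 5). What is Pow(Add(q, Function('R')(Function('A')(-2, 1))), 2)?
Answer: 2401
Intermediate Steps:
Function('A')(o, m) = Mul(5, Pow(m, 2)) (Function('A')(o, m) = Mul(Pow(m, 2), 5) = Mul(5, Pow(m, 2)))
q = -50 (q = Add(-2, -48) = -50)
Function('R')(B) = 1 (Function('R')(B) = Mul(Mul(2, B), Pow(Mul(2, B), -1)) = Mul(Mul(2, B), Mul(Rational(1, 2), Pow(B, -1))) = 1)
Pow(Add(q, Function('R')(Function('A')(-2, 1))), 2) = Pow(Add(-50, 1), 2) = Pow(-49, 2) = 2401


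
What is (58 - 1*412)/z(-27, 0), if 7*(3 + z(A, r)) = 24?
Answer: -826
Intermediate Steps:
z(A, r) = 3/7 (z(A, r) = -3 + (⅐)*24 = -3 + 24/7 = 3/7)
(58 - 1*412)/z(-27, 0) = (58 - 1*412)/(3/7) = (58 - 412)*(7/3) = -354*7/3 = -826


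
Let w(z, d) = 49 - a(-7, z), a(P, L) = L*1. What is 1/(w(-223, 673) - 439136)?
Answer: -1/438864 ≈ -2.2786e-6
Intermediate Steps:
a(P, L) = L
w(z, d) = 49 - z
1/(w(-223, 673) - 439136) = 1/((49 - 1*(-223)) - 439136) = 1/((49 + 223) - 439136) = 1/(272 - 439136) = 1/(-438864) = -1/438864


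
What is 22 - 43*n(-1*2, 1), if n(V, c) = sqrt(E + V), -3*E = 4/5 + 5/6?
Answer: 22 - 43*I*sqrt(2290)/30 ≈ 22.0 - 68.591*I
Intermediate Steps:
E = -49/90 (E = -(4/5 + 5/6)/3 = -1/3*49/30 = -49/90 ≈ -0.54444)
n(V, c) = sqrt(-49/90 + V)
22 - 43*n(-1*2, 1) = 22 - 43*sqrt(-490 + 900*(-1*2))/30 = 22 - 43*sqrt(-490 + 900*(-2))/30 = 22 - 43*sqrt(-490 - 1800)/30 = 22 - 43*sqrt(-2290)/30 = 22 - 43*I*sqrt(2290)/30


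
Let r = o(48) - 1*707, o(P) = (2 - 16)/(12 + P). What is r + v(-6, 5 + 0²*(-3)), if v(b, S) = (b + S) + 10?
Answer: -20947/30 ≈ -698.23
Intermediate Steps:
o(P) = -14/(12 + P)
v(b, S) = 10 + S + b (v(b, S) = (S + b) + 10 = 10 + S + b)
r = -21217/30 (r = -14/(12 + 48) - 1*707 = -14/60 - 707 = -14*1/60 - 707 = -7/30 - 707 = -21217/30 ≈ -707.23)
r + v(-6, 5 + 0²*(-3)) = -21217/30 + (10 + (5 + 0²*(-3)) - 6) = -21217/30 + (10 + (5 + 0*(-3)) - 6) = -21217/30 + (10 + (5 + 0) - 6) = -21217/30 + (10 + 5 - 6) = -21217/30 + 9 = -20947/30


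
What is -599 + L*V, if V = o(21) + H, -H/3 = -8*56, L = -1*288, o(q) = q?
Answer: -393719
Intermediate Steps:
L = -288
H = 1344 (H = -(-24)*56 = -3*(-448) = 1344)
V = 1365 (V = 21 + 1344 = 1365)
-599 + L*V = -599 - 288*1365 = -599 - 393120 = -393719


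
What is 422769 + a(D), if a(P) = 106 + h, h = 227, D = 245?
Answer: 423102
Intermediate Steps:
a(P) = 333 (a(P) = 106 + 227 = 333)
422769 + a(D) = 422769 + 333 = 423102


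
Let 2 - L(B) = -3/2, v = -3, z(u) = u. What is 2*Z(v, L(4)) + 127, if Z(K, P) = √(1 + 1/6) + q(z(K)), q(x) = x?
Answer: 121 + √42/3 ≈ 123.16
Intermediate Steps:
L(B) = 7/2 (L(B) = 2 - (-3)/2 = 2 - 1*(-3/2) = 2 + 3/2 = 7/2)
Z(K, P) = K + √42/6 (Z(K, P) = √(1 + 1/6) + K = √(1 + ⅙) + K = √(7/6) + K = √42/6 + K = K + √42/6)
2*Z(v, L(4)) + 127 = 2*(-3 + √42/6) + 127 = (-6 + √42/3) + 127 = 121 + √42/3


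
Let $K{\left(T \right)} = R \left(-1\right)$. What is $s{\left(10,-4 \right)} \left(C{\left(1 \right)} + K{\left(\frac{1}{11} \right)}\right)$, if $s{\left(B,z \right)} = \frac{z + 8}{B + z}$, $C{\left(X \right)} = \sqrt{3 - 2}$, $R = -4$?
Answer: $\frac{10}{3} \approx 3.3333$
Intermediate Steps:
$C{\left(X \right)} = 1$ ($C{\left(X \right)} = \sqrt{1} = 1$)
$s{\left(B,z \right)} = \frac{8 + z}{B + z}$
$K{\left(T \right)} = 4$ ($K{\left(T \right)} = \left(-4\right) \left(-1\right) = 4$)
$s{\left(10,-4 \right)} \left(C{\left(1 \right)} + K{\left(\frac{1}{11} \right)}\right) = \frac{8 - 4}{10 - 4} \left(1 + 4\right) = \frac{1}{6} \cdot 4 \cdot 5 = \frac{2}{3} \cdot 5 = \frac{10}{3}$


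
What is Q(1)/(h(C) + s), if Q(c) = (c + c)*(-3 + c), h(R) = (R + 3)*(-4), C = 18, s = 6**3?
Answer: -1/33 ≈ -0.030303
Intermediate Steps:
s = 216
h(R) = -12 - 4*R (h(R) = (3 + R)*(-4) = -12 - 4*R)
Q(c) = 2*c*(-3 + c) (Q(c) = (2*c)*(-3 + c) = 2*c*(-3 + c))
Q(1)/(h(C) + s) = (2*1*(-3 + 1))/((-12 - 4*18) + 216) = (2*1*(-2))/((-12 - 72) + 216) = -4/(-84 + 216) = -4/132 = -4*1/132 = -1/33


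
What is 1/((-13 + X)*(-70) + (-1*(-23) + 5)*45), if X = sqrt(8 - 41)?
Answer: 31/69580 + I*sqrt(33)/69580 ≈ 0.00044553 + 8.2561e-5*I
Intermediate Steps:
X = I*sqrt(33) (X = sqrt(-33) = I*sqrt(33) ≈ 5.7446*I)
1/((-13 + X)*(-70) + (-1*(-23) + 5)*45) = 1/((-13 + I*sqrt(33))*(-70) + (-1*(-23) + 5)*45) = 1/((910 - 70*I*sqrt(33)) + (23 + 5)*45) = 1/((910 - 70*I*sqrt(33)) + 28*45) = 1/((910 - 70*I*sqrt(33)) + 1260) = 1/(2170 - 70*I*sqrt(33))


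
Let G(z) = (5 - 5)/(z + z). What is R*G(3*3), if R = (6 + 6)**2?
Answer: 0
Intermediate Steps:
G(z) = 0 (G(z) = 0/((2*z)) = 0*(1/(2*z)) = 0)
R = 144 (R = 12**2 = 144)
R*G(3*3) = 144*0 = 0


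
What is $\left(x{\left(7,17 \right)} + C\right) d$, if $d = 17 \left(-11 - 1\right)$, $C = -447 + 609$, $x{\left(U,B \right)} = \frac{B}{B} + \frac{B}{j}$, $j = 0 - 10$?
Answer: $- \frac{164526}{5} \approx -32905.0$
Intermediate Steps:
$j = -10$ ($j = 0 - 10 = -10$)
$x{\left(U,B \right)} = 1 - \frac{B}{10}$ ($x{\left(U,B \right)} = \frac{B}{B} + \frac{B}{-10} = 1 + B \left(- \frac{1}{10}\right) = 1 - \frac{B}{10}$)
$C = 162$
$d = -204$ ($d = 17 \left(-12\right) = -204$)
$\left(x{\left(7,17 \right)} + C\right) d = \left(\left(1 - \frac{17}{10}\right) + 162\right) \left(-204\right) = \left(- \frac{7}{10} + 162\right) \left(-204\right) = \frac{1613}{10} \left(-204\right) = - \frac{164526}{5}$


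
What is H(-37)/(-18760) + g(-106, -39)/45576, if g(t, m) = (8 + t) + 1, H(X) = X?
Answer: -4169/26718930 ≈ -0.00015603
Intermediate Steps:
g(t, m) = 9 + t
H(-37)/(-18760) + g(-106, -39)/45576 = -37/(-18760) + (9 - 106)/45576 = -37*(-1/18760) - 97*1/45576 = 37/18760 - 97/45576 = -4169/26718930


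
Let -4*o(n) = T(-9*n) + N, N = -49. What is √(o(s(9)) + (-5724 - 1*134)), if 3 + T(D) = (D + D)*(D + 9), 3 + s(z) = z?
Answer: 2*I*√1765 ≈ 84.024*I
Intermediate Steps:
s(z) = -3 + z
T(D) = -3 + 2*D*(9 + D) (T(D) = -3 + (D + D)*(D + 9) = -3 + (2*D)*(9 + D) = -3 + 2*D*(9 + D))
o(n) = 13 - 81*n²/2 + 81*n/2 (o(n) = -((-3 + 2*(-9*n)² + 18*(-9*n)) - 49)/4 = -((-3 + 2*(81*n²) - 162*n) - 49)/4 = -((-3 + 162*n² - 162*n) - 49)/4 = -((-3 - 162*n + 162*n²) - 49)/4 = -(-52 - 162*n + 162*n²)/4 = 13 - 81*n²/2 + 81*n/2)
√(o(s(9)) + (-5724 - 1*134)) = √((13 - 81*(-3 + 9)²/2 + 81*(-3 + 9)/2) + (-5724 - 1*134)) = √((13 - 81/2*6² + (81/2)*6) + (-5724 - 134)) = √((13 - 81/2*36 + 243) - 5858) = √((13 - 1458 + 243) - 5858) = √(-1202 - 5858) = √(-7060) = 2*I*√1765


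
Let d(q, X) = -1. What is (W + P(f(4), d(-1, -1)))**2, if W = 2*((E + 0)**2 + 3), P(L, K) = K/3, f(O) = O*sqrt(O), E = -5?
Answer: 27889/9 ≈ 3098.8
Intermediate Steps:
f(O) = O**(3/2)
P(L, K) = K/3 (P(L, K) = K*(1/3) = K/3)
W = 56 (W = 2*((-5 + 0)**2 + 3) = 2*((-5)**2 + 3) = 2*(25 + 3) = 2*28 = 56)
(W + P(f(4), d(-1, -1)))**2 = (56 + (1/3)*(-1))**2 = (56 - 1/3)**2 = (167/3)**2 = 27889/9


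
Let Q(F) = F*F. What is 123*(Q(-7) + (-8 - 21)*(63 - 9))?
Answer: -186591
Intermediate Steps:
Q(F) = F²
123*(Q(-7) + (-8 - 21)*(63 - 9)) = 123*((-7)² + (-8 - 21)*(63 - 9)) = 123*(49 - 29*54) = 123*(49 - 1566) = 123*(-1517) = -186591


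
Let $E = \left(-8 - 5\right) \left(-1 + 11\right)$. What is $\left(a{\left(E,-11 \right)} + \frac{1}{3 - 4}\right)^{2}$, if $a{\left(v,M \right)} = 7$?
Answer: $36$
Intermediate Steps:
$E = -130$ ($E = \left(-13\right) 10 = -130$)
$\left(a{\left(E,-11 \right)} + \frac{1}{3 - 4}\right)^{2} = \left(7 + \frac{1}{3 - 4}\right)^{2} = \left(7 + \frac{1}{-1}\right)^{2} = \left(7 - 1\right)^{2} = 6^{2} = 36$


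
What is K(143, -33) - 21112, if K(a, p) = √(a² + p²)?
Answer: -21112 + 11*√178 ≈ -20965.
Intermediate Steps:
K(143, -33) - 21112 = √(143² + (-33)²) - 21112 = √(20449 + 1089) - 21112 = √21538 - 21112 = 11*√178 - 21112 = -21112 + 11*√178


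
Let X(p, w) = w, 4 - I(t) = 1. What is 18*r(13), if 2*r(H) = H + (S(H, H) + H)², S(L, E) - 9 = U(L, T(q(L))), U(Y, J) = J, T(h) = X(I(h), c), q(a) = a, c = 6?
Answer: 7173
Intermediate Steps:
I(t) = 3 (I(t) = 4 - 1*1 = 4 - 1 = 3)
T(h) = 6
S(L, E) = 15 (S(L, E) = 9 + 6 = 15)
r(H) = H/2 + (15 + H)²/2 (r(H) = (H + (15 + H)²)/2 = H/2 + (15 + H)²/2)
18*r(13) = 18*((½)*13 + (15 + 13)²/2) = 18*(13/2 + (½)*28²) = 18*(13/2 + (½)*784) = 18*(13/2 + 392) = 18*(797/2) = 7173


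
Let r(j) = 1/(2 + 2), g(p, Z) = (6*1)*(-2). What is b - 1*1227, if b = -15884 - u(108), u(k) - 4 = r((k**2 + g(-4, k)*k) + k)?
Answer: -68461/4 ≈ -17115.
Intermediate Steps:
g(p, Z) = -12 (g(p, Z) = 6*(-2) = -12)
r(j) = 1/4
u(k) = 17/4 (u(k) = 4 + 1/4 = 17/4)
b = -63553/4 (b = -15884 - 1*17/4 = -15884 - 17/4 = -63553/4 ≈ -15888.)
b - 1*1227 = -63553/4 - 1*1227 = -63553/4 - 1227 = -68461/4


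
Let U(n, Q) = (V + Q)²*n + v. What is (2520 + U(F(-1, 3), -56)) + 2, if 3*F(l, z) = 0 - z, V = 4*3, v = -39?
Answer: 547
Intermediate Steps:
V = 12
F(l, z) = -z/3 (F(l, z) = (0 - z)/3 = (-z)/3 = -z/3)
U(n, Q) = -39 + n*(12 + Q)² (U(n, Q) = (12 + Q)²*n - 39 = n*(12 + Q)² - 39 = -39 + n*(12 + Q)²)
(2520 + U(F(-1, 3), -56)) + 2 = (2520 + (-39 + (-⅓*3)*(12 - 56)²)) + 2 = (2520 + (-39 - 1*(-44)²)) + 2 = (2520 + (-39 - 1*1936)) + 2 = (2520 + (-39 - 1936)) + 2 = (2520 - 1975) + 2 = 545 + 2 = 547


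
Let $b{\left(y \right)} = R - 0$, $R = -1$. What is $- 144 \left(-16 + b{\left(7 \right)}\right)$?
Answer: $2448$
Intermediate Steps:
$b{\left(y \right)} = -1$ ($b{\left(y \right)} = -1 - 0 = -1 + 0 = -1$)
$- 144 \left(-16 + b{\left(7 \right)}\right) = - 144 \left(-16 - 1\right) = \left(-144\right) \left(-17\right) = 2448$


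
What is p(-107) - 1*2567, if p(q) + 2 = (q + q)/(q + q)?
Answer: -2568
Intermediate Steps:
p(q) = -1 (p(q) = -2 + (q + q)/(q + q) = -2 + (2*q)/((2*q)) = -2 + (2*q)*(1/(2*q)) = -2 + 1 = -1)
p(-107) - 1*2567 = -1 - 1*2567 = -1 - 2567 = -2568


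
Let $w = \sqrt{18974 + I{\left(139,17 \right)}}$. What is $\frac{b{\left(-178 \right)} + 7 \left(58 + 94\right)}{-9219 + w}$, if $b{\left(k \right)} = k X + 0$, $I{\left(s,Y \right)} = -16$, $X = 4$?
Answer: $- \frac{3245088}{84971003} - \frac{352 \sqrt{18958}}{84971003} \approx -0.038761$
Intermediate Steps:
$b{\left(k \right)} = 4 k$ ($b{\left(k \right)} = k 4 + 0 = 4 k + 0 = 4 k$)
$w = \sqrt{18958}$ ($w = \sqrt{18974 - 16} = \sqrt{18958} \approx 137.69$)
$\frac{b{\left(-178 \right)} + 7 \left(58 + 94\right)}{-9219 + w} = \frac{4 \left(-178\right) + 7 \left(58 + 94\right)}{-9219 + \sqrt{18958}} = \frac{-712 + 7 \cdot 152}{-9219 + \sqrt{18958}} = \frac{-712 + 1064}{-9219 + \sqrt{18958}} = \frac{352}{-9219 + \sqrt{18958}}$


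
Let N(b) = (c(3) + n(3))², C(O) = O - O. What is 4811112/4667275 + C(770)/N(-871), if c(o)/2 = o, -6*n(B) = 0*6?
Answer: 4811112/4667275 ≈ 1.0308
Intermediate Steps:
n(B) = 0 (n(B) = -0*6 = -⅙*0 = 0)
c(o) = 2*o
C(O) = 0
N(b) = 36 (N(b) = (2*3 + 0)² = (6 + 0)² = 6² = 36)
4811112/4667275 + C(770)/N(-871) = 4811112/4667275 + 0/36 = 4811112*(1/4667275) + 0*(1/36) = 4811112/4667275 + 0 = 4811112/4667275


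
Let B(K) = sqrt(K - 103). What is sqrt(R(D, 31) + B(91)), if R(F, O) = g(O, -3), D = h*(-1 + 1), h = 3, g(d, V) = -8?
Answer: sqrt(-8 + 2*I*sqrt(3)) ≈ 0.59908 + 2.8912*I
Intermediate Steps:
D = 0 (D = 3*(-1 + 1) = 3*0 = 0)
R(F, O) = -8
B(K) = sqrt(-103 + K)
sqrt(R(D, 31) + B(91)) = sqrt(-8 + sqrt(-103 + 91)) = sqrt(-8 + sqrt(-12)) = sqrt(-8 + 2*I*sqrt(3))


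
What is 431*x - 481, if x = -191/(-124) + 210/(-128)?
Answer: -1040073/1984 ≈ -524.23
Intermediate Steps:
x = -199/1984 (x = -191*(-1/124) + 210*(-1/128) = 191/124 - 105/64 = -199/1984 ≈ -0.10030)
431*x - 481 = 431*(-199/1984) - 481 = -85769/1984 - 481 = -1040073/1984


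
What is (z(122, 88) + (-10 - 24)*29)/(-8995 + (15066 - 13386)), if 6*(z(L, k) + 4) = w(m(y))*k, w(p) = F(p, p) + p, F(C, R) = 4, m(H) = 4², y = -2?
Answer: 2/21 ≈ 0.095238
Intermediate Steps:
m(H) = 16
w(p) = 4 + p
z(L, k) = -4 + 10*k/3 (z(L, k) = -4 + ((4 + 16)*k)/6 = -4 + (20*k)/6 = -4 + 10*k/3)
(z(122, 88) + (-10 - 24)*29)/(-8995 + (15066 - 13386)) = ((-4 + (10/3)*88) + (-10 - 24)*29)/(-8995 + (15066 - 13386)) = ((-4 + 880/3) - 34*29)/(-8995 + 1680) = (868/3 - 986)/(-7315) = -2090/3*(-1/7315) = 2/21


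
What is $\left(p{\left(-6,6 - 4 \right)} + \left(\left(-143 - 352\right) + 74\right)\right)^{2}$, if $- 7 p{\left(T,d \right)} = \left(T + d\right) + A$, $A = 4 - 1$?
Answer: $\frac{8678916}{49} \approx 1.7712 \cdot 10^{5}$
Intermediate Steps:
$A = 3$ ($A = 4 - 1 = 3$)
$p{\left(T,d \right)} = - \frac{3}{7} - \frac{T}{7} - \frac{d}{7}$ ($p{\left(T,d \right)} = - \frac{\left(T + d\right) + 3}{7} = - \frac{3 + T + d}{7} = - \frac{3}{7} - \frac{T}{7} - \frac{d}{7}$)
$\left(p{\left(-6,6 - 4 \right)} + \left(\left(-143 - 352\right) + 74\right)\right)^{2} = \left(\left(- \frac{3}{7} - - \frac{6}{7} - \frac{6 - 4}{7}\right) + \left(\left(-143 - 352\right) + 74\right)\right)^{2} = \left(\left(- \frac{3}{7} + \frac{6}{7} - \frac{6 - 4}{7}\right) + \left(\left(-143 - 352\right) + 74\right)\right)^{2} = \left(\left(- \frac{3}{7} + \frac{6}{7} - \frac{2}{7}\right) + \left(-495 + 74\right)\right)^{2} = \left(\left(- \frac{3}{7} + \frac{6}{7} - \frac{2}{7}\right) - 421\right)^{2} = \left(\frac{1}{7} - 421\right)^{2} = \left(- \frac{2946}{7}\right)^{2} = \frac{8678916}{49}$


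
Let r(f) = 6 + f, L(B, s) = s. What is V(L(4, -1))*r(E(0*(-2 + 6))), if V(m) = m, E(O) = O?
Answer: -6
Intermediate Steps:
V(L(4, -1))*r(E(0*(-2 + 6))) = -(6 + 0*(-2 + 6)) = -(6 + 0*4) = -(6 + 0) = -1*6 = -6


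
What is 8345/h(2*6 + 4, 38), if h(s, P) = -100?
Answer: -1669/20 ≈ -83.450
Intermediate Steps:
8345/h(2*6 + 4, 38) = 8345/(-100) = 8345*(-1/100) = -1669/20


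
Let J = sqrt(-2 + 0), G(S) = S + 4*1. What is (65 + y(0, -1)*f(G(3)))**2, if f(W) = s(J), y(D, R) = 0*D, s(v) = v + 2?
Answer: 4225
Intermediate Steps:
G(S) = 4 + S (G(S) = S + 4 = 4 + S)
J = I*sqrt(2) (J = sqrt(-2) = I*sqrt(2) ≈ 1.4142*I)
s(v) = 2 + v
y(D, R) = 0
f(W) = 2 + I*sqrt(2)
(65 + y(0, -1)*f(G(3)))**2 = (65 + 0*(2 + I*sqrt(2)))**2 = (65 + 0)**2 = 65**2 = 4225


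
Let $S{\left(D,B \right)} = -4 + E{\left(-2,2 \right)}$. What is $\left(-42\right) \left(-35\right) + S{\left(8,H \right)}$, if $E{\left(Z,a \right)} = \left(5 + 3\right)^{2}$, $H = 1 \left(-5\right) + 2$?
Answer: $1530$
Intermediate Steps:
$H = -3$ ($H = -5 + 2 = -3$)
$E{\left(Z,a \right)} = 64$ ($E{\left(Z,a \right)} = 8^{2} = 64$)
$S{\left(D,B \right)} = 60$ ($S{\left(D,B \right)} = -4 + 64 = 60$)
$\left(-42\right) \left(-35\right) + S{\left(8,H \right)} = \left(-42\right) \left(-35\right) + 60 = 1470 + 60 = 1530$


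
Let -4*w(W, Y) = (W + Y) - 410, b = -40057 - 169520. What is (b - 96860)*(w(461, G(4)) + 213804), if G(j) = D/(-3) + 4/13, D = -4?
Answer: -10220094075127/156 ≈ -6.5513e+10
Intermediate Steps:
b = -209577
G(j) = 64/39 (G(j) = -4/(-3) + 4/13 = -4*(-⅓) + 4*(1/13) = 4/3 + 4/13 = 64/39)
w(W, Y) = 205/2 - W/4 - Y/4 (w(W, Y) = -((W + Y) - 410)/4 = -(-410 + W + Y)/4 = 205/2 - W/4 - Y/4)
(b - 96860)*(w(461, G(4)) + 213804) = (-209577 - 96860)*((205/2 - ¼*461 - ¼*64/39) + 213804) = -306437*((205/2 - 461/4 - 16/39) + 213804) = -306437*(-2053/156 + 213804) = -306437*33351371/156 = -10220094075127/156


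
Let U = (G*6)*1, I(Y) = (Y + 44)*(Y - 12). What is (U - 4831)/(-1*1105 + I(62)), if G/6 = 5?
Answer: -4651/4195 ≈ -1.1087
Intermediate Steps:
G = 30 (G = 6*5 = 30)
I(Y) = (-12 + Y)*(44 + Y) (I(Y) = (44 + Y)*(-12 + Y) = (-12 + Y)*(44 + Y))
U = 180 (U = (30*6)*1 = 180*1 = 180)
(U - 4831)/(-1*1105 + I(62)) = (180 - 4831)/(-1*1105 + (-528 + 62**2 + 32*62)) = -4651/(-1105 + (-528 + 3844 + 1984)) = -4651/(-1105 + 5300) = -4651/4195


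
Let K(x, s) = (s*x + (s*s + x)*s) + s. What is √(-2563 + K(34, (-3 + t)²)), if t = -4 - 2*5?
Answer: 3*√2683883 ≈ 4914.8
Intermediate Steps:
t = -14 (t = -4 - 10 = -14)
K(x, s) = s + s*x + s*(x + s²) (K(x, s) = (s*x + (s² + x)*s) + s = (s*x + (x + s²)*s) + s = (s*x + s*(x + s²)) + s = s + s*x + s*(x + s²))
√(-2563 + K(34, (-3 + t)²)) = √(-2563 + (-3 - 14)²*(1 + ((-3 - 14)²)² + 2*34)) = √(-2563 + (-17)²*(1 + ((-17)²)² + 68)) = √(-2563 + 289*(1 + 289² + 68)) = √(-2563 + 289*(1 + 83521 + 68)) = √(-2563 + 289*83590) = √(-2563 + 24157510) = √24154947 = 3*√2683883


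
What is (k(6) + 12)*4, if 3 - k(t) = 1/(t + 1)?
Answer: 416/7 ≈ 59.429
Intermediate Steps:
k(t) = 3 - 1/(1 + t) (k(t) = 3 - 1/(t + 1) = 3 - 1/(1 + t))
(k(6) + 12)*4 = ((2 + 3*6)/(1 + 6) + 12)*4 = ((2 + 18)/7 + 12)*4 = ((1/7)*20 + 12)*4 = (20/7 + 12)*4 = (104/7)*4 = 416/7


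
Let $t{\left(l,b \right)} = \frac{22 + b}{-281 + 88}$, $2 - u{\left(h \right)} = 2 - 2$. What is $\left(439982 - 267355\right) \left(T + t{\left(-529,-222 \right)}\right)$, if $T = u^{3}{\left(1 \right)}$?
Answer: $\frac{301061488}{193} \approx 1.5599 \cdot 10^{6}$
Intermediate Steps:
$u{\left(h \right)} = 2$ ($u{\left(h \right)} = 2 - \left(2 - 2\right) = 2 - 0 = 2 + 0 = 2$)
$t{\left(l,b \right)} = - \frac{22}{193} - \frac{b}{193}$ ($t{\left(l,b \right)} = \frac{22 + b}{-193} = \left(22 + b\right) \left(- \frac{1}{193}\right) = - \frac{22}{193} - \frac{b}{193}$)
$T = 8$ ($T = 2^{3} = 8$)
$\left(439982 - 267355\right) \left(T + t{\left(-529,-222 \right)}\right) = \left(439982 - 267355\right) \left(8 - - \frac{200}{193}\right) = \left(439982 - 267355\right) \left(8 + \left(- \frac{22}{193} + \frac{222}{193}\right)\right) = \left(439982 - 267355\right) \left(8 + \frac{200}{193}\right) = 172627 \cdot \frac{1744}{193} = \frac{301061488}{193}$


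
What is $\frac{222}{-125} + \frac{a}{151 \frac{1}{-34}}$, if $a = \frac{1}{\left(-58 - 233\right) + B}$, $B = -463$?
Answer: $- \frac{12635669}{7115875} \approx -1.7757$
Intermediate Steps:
$a = - \frac{1}{754}$ ($a = \frac{1}{\left(-58 - 233\right) - 463} = \frac{1}{-291 - 463} = \frac{1}{-754} = - \frac{1}{754} \approx -0.0013263$)
$\frac{222}{-125} + \frac{a}{151 \frac{1}{-34}} = \frac{222}{-125} - \frac{1}{754 \frac{151}{-34}} = 222 \left(- \frac{1}{125}\right) - \frac{1}{754 \cdot 151 \left(- \frac{1}{34}\right)} = - \frac{222}{125} - \frac{1}{754 \left(- \frac{151}{34}\right)} = - \frac{222}{125} - - \frac{17}{56927} = - \frac{222}{125} + \frac{17}{56927} = - \frac{12635669}{7115875}$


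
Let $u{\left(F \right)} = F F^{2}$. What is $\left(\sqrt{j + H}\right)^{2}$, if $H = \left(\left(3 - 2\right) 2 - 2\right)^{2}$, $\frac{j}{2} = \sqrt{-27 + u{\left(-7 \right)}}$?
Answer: $2 i \sqrt{370} \approx 38.471 i$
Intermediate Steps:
$u{\left(F \right)} = F^{3}$
$j = 2 i \sqrt{370}$ ($j = 2 \sqrt{-27 + \left(-7\right)^{3}} = 2 \sqrt{-27 - 343} = 2 \sqrt{-370} = 2 i \sqrt{370} \approx 38.471 i$)
$H = 0$ ($H = \left(1 \cdot 2 - 2\right)^{2} = \left(2 - 2\right)^{2} = 0^{2} = 0$)
$\left(\sqrt{j + H}\right)^{2} = \left(\sqrt{2 i \sqrt{370} + 0}\right)^{2} = \left(\sqrt{2 i \sqrt{370}}\right)^{2} = \left(2^{\frac{3}{4}} \sqrt[4]{185} \sqrt{i}\right)^{2} = 2 i \sqrt{370}$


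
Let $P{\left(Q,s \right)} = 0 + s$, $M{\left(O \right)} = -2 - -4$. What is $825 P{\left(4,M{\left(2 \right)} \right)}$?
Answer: $1650$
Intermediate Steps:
$M{\left(O \right)} = 2$ ($M{\left(O \right)} = -2 + 4 = 2$)
$P{\left(Q,s \right)} = s$
$825 P{\left(4,M{\left(2 \right)} \right)} = 825 \cdot 2 = 1650$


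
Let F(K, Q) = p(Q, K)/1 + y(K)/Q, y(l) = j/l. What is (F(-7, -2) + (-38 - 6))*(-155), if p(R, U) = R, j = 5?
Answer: 99045/14 ≈ 7074.6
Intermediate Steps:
y(l) = 5/l
F(K, Q) = Q + 5/(K*Q) (F(K, Q) = Q/1 + (5/K)/Q = Q*1 + 5/(K*Q) = Q + 5/(K*Q))
(F(-7, -2) + (-38 - 6))*(-155) = ((-2 + 5/(-7*(-2))) + (-38 - 6))*(-155) = ((-2 + 5*(-⅐)*(-½)) - 44)*(-155) = ((-2 + 5/14) - 44)*(-155) = (-23/14 - 44)*(-155) = -639/14*(-155) = 99045/14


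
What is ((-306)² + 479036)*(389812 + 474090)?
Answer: 494732486144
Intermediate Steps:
((-306)² + 479036)*(389812 + 474090) = (93636 + 479036)*863902 = 572672*863902 = 494732486144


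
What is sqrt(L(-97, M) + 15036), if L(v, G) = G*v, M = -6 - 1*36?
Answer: 7*sqrt(390) ≈ 138.24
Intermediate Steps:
M = -42 (M = -6 - 36 = -42)
sqrt(L(-97, M) + 15036) = sqrt(-42*(-97) + 15036) = sqrt(4074 + 15036) = sqrt(19110) = 7*sqrt(390)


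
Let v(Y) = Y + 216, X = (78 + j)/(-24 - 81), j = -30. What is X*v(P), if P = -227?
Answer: 176/35 ≈ 5.0286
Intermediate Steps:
X = -16/35 (X = (78 - 30)/(-24 - 81) = 48/(-105) = 48*(-1/105) = -16/35 ≈ -0.45714)
v(Y) = 216 + Y
X*v(P) = -16*(216 - 227)/35 = -16/35*(-11) = 176/35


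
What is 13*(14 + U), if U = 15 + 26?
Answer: 715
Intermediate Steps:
U = 41
13*(14 + U) = 13*(14 + 41) = 13*55 = 715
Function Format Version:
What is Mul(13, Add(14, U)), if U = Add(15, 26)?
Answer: 715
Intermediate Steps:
U = 41
Mul(13, Add(14, U)) = Mul(13, Add(14, 41)) = Mul(13, 55) = 715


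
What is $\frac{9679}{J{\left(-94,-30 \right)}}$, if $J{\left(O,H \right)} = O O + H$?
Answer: $\frac{9679}{8806} \approx 1.0991$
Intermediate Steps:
$J{\left(O,H \right)} = H + O^{2}$ ($J{\left(O,H \right)} = O^{2} + H = H + O^{2}$)
$\frac{9679}{J{\left(-94,-30 \right)}} = \frac{9679}{-30 + \left(-94\right)^{2}} = \frac{9679}{-30 + 8836} = \frac{9679}{8806}$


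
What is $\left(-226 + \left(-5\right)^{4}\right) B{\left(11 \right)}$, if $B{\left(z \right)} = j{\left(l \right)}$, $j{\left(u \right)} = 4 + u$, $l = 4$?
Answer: $3192$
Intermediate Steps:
$B{\left(z \right)} = 8$ ($B{\left(z \right)} = 4 + 4 = 8$)
$\left(-226 + \left(-5\right)^{4}\right) B{\left(11 \right)} = \left(-226 + \left(-5\right)^{4}\right) 8 = \left(-226 + 625\right) 8 = 399 \cdot 8 = 3192$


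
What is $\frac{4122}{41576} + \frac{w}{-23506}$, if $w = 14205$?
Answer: $- \frac{123423837}{244321364} \approx -0.50517$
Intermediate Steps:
$\frac{4122}{41576} + \frac{w}{-23506} = \frac{4122}{41576} + \frac{14205}{-23506} = 4122 \cdot \frac{1}{41576} + 14205 \left(- \frac{1}{23506}\right) = \frac{2061}{20788} - \frac{14205}{23506} = - \frac{123423837}{244321364}$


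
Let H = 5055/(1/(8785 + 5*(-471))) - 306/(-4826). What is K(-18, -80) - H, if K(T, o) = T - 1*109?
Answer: -78431614054/2413 ≈ -3.2504e+7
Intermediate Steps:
K(T, o) = -109 + T (K(T, o) = T - 109 = -109 + T)
H = 78431307603/2413 (H = 5055/(1/(8785 - 2355)) - 306*(-1/4826) = 5055/(1/6430) + 153/2413 = 5055*6430 + 153/2413 = 32503650 + 153/2413 = 78431307603/2413 ≈ 3.2504e+7)
K(-18, -80) - H = (-109 - 18) - 1*78431307603/2413 = -127 - 78431307603/2413 = -78431614054/2413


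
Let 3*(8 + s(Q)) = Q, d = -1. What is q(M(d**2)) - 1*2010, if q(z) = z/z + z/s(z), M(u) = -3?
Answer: -6026/3 ≈ -2008.7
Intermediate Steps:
s(Q) = -8 + Q/3
q(z) = 1 + z/(-8 + z/3) (q(z) = z/z + z/(-8 + z/3) = 1 + z/(-8 + z/3))
q(M(d**2)) - 1*2010 = 4*(-6 - 3)/(-24 - 3) - 1*2010 = 4*(-9)/(-27) - 2010 = 4*(-1/27)*(-9) - 2010 = 4/3 - 2010 = -6026/3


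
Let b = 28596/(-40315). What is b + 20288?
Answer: 817882124/40315 ≈ 20287.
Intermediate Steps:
b = -28596/40315 (b = 28596*(-1/40315) = -28596/40315 ≈ -0.70931)
b + 20288 = -28596/40315 + 20288 = 817882124/40315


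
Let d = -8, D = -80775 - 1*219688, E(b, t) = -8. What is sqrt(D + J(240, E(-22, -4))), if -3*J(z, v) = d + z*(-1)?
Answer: I*sqrt(2703423)/3 ≈ 548.07*I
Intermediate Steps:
D = -300463 (D = -80775 - 219688 = -300463)
J(z, v) = 8/3 + z/3 (J(z, v) = -(-8 + z*(-1))/3 = -(-8 - z)/3 = 8/3 + z/3)
sqrt(D + J(240, E(-22, -4))) = sqrt(-300463 + (8/3 + (1/3)*240)) = sqrt(-300463 + (8/3 + 80)) = sqrt(-300463 + 248/3) = sqrt(-901141/3) = I*sqrt(2703423)/3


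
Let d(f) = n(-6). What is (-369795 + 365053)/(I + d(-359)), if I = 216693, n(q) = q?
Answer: -4742/216687 ≈ -0.021884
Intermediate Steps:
d(f) = -6
(-369795 + 365053)/(I + d(-359)) = (-369795 + 365053)/(216693 - 6) = -4742/216687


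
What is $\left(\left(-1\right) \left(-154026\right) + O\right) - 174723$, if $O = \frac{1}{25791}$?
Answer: $- \frac{533796326}{25791} \approx -20697.0$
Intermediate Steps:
$O = \frac{1}{25791} \approx 3.8773 \cdot 10^{-5}$
$\left(\left(-1\right) \left(-154026\right) + O\right) - 174723 = \left(\left(-1\right) \left(-154026\right) + \frac{1}{25791}\right) - 174723 = \left(154026 + \frac{1}{25791}\right) - 174723 = \frac{3972484567}{25791} - 174723 = - \frac{533796326}{25791}$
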